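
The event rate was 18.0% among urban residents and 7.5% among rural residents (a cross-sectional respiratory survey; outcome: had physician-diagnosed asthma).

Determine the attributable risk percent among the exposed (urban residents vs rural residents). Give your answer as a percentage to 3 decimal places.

AR% = (0.1800 − 0.0750) / 0.1800 = 0.5833 → 58.333%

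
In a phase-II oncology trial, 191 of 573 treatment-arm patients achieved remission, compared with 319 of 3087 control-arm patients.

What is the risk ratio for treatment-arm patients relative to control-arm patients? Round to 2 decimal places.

risk, treatment-arm patients = 191/573 = 0.3333
risk, control-arm patients = 319/3087 = 0.1033
RR = 0.3333 / 0.1033 = 3.23

3.23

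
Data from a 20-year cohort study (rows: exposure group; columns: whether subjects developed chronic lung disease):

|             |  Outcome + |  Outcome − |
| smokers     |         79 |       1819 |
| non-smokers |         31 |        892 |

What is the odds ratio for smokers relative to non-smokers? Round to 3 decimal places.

OR = (79 × 892) / (1819 × 31) = 70468/56389 ≈ 1.250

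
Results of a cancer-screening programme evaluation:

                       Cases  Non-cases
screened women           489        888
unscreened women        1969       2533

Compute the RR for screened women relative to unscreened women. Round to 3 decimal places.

risk, screened women = 489/1377 = 0.3551
risk, unscreened women = 1969/4502 = 0.4374
RR = 0.3551 / 0.4374 = 0.812

RR ≈ 0.812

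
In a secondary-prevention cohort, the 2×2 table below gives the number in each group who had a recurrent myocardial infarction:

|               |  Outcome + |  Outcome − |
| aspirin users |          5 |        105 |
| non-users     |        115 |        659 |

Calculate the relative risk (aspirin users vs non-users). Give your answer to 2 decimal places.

risk, aspirin users = 5/110 = 0.04545
risk, non-users = 115/774 = 0.14858
RR = 0.04545 / 0.14858 = 0.31

RR: 0.31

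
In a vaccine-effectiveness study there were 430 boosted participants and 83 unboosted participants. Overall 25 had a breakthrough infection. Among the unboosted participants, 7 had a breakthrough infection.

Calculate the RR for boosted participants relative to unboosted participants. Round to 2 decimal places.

boosted participants with the outcome: 25 − 7 = 18
boosted participants without the outcome: 430 − 18 = 412
unboosted participants without the outcome: 83 − 7 = 76
risk, boosted participants = 18/430 = 0.04186
risk, unboosted participants = 7/83 = 0.08434
RR = 0.04186 / 0.08434 = 0.50

RR = 0.50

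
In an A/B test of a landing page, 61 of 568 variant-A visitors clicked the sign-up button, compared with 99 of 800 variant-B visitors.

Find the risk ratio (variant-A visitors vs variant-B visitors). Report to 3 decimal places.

risk, variant-A visitors = 61/568 = 0.1074
risk, variant-B visitors = 99/800 = 0.1237
RR = 0.1074 / 0.1237 = 0.868

0.868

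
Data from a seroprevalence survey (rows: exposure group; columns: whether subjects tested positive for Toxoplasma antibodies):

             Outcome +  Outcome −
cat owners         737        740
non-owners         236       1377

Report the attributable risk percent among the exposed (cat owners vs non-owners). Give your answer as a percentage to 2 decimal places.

risk, cat owners = 737/1477 = 0.4990
risk, non-owners = 236/1613 = 0.1463
AR% = (0.4990 − 0.1463) / 0.4990 = 0.7068 → 70.68%

AR% ≈ 70.68%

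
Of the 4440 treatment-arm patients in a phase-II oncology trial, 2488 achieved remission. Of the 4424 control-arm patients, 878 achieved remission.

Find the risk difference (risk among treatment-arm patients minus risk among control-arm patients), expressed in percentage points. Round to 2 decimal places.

risk, treatment-arm patients = 2488/4440 = 0.5604
risk, control-arm patients = 878/4424 = 0.1985
risk difference = 0.5604 − 0.1985 = 0.3619 → 36.19 percentage points

RD: 36.19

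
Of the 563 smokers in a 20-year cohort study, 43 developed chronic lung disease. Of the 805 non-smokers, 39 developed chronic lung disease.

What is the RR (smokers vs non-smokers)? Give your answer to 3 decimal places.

risk, smokers = 43/563 = 0.07638
risk, non-smokers = 39/805 = 0.04845
RR = 0.07638 / 0.04845 = 1.576

RR = 1.576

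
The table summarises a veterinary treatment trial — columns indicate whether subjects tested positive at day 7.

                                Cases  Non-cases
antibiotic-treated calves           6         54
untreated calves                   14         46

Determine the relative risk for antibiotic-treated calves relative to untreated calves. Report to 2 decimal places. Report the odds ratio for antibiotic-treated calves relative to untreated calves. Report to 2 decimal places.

RR = 0.43; OR = 0.37

risk, antibiotic-treated calves = 6/60 = 0.1000
risk, untreated calves = 14/60 = 0.2333
RR = 0.1000 / 0.2333 = 0.43
odds, antibiotic-treated calves = 6/54 = 0.1111
odds, untreated calves = 14/46 = 0.3043
OR = 0.1111 / 0.3043 = 0.37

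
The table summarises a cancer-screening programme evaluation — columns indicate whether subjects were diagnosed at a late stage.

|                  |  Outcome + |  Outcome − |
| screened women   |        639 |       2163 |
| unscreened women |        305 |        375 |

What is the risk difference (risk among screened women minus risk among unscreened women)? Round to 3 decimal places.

risk, screened women = 639/2802 = 0.2281
risk, unscreened women = 305/680 = 0.4485
risk difference = 0.2281 − 0.4485 = -0.220

RD = -0.220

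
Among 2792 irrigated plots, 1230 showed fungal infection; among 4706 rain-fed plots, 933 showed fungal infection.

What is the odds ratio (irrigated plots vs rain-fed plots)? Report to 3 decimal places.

3.184

odds, irrigated plots = 1230/1562 = 0.7875
odds, rain-fed plots = 933/3773 = 0.2473
OR = 0.7875 / 0.2473 = 3.184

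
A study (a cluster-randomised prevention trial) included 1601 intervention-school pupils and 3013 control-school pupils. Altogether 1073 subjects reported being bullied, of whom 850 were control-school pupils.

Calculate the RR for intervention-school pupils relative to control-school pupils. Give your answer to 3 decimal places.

intervention-school pupils with the outcome: 1073 − 850 = 223
intervention-school pupils without the outcome: 1601 − 223 = 1378
control-school pupils without the outcome: 3013 − 850 = 2163
risk, intervention-school pupils = 223/1601 = 0.1393
risk, control-school pupils = 850/3013 = 0.2821
RR = 0.1393 / 0.2821 = 0.494

0.494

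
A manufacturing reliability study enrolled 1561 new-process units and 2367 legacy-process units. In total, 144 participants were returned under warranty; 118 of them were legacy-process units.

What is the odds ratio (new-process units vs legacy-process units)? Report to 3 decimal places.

new-process units with the outcome: 144 − 118 = 26
new-process units without the outcome: 1561 − 26 = 1535
legacy-process units without the outcome: 2367 − 118 = 2249
OR = (26 × 2249) / (1535 × 118) = 58474/181130 ≈ 0.323

0.323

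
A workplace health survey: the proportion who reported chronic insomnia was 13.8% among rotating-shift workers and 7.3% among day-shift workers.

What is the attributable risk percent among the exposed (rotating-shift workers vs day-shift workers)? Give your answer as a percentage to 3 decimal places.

AR% = (0.1380 − 0.0730) / 0.1380 = 0.4710 → 47.101%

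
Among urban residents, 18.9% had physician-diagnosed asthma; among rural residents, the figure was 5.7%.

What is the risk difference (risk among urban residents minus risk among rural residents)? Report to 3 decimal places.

risk difference = 0.1890 − 0.0570 = 0.132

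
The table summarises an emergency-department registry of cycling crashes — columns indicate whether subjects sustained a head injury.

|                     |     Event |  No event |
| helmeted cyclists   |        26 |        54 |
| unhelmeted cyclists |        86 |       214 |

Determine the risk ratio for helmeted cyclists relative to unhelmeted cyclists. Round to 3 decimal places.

RR = 1.134

risk, helmeted cyclists = 26/80 = 0.3250
risk, unhelmeted cyclists = 86/300 = 0.2867
RR = 0.3250 / 0.2867 = 1.134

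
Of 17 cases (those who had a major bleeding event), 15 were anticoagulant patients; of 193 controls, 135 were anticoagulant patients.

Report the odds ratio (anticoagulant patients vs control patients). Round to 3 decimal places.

OR = (15 × 58) / (135 × 2) = 870/270 ≈ 3.222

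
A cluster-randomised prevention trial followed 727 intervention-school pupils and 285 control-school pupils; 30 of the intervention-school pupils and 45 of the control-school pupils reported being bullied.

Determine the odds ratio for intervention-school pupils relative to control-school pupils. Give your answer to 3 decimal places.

odds, intervention-school pupils = 30/697 = 0.04304
odds, control-school pupils = 45/240 = 0.18750
OR = 0.04304 / 0.18750 = 0.230

OR ≈ 0.230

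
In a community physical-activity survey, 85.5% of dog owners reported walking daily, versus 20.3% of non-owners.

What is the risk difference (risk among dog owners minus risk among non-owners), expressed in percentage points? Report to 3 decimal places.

risk difference = 0.8550 − 0.2030 = 0.6520 → 65.200 percentage points

RD ≈ 65.200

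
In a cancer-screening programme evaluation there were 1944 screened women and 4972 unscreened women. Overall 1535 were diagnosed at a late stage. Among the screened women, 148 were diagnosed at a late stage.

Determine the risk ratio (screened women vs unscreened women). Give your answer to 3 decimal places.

RR = 0.273

screened women without the outcome: 1944 − 148 = 1796
unscreened women with the outcome: 1535 − 148 = 1387
unscreened women without the outcome: 4972 − 1387 = 3585
risk, screened women = 148/1944 = 0.0761
risk, unscreened women = 1387/4972 = 0.2790
RR = 0.0761 / 0.2790 = 0.273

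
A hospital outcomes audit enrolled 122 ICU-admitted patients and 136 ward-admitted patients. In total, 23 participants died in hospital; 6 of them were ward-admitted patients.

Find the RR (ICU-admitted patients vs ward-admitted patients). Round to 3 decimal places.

ICU-admitted patients with the outcome: 23 − 6 = 17
ICU-admitted patients without the outcome: 122 − 17 = 105
ward-admitted patients without the outcome: 136 − 6 = 130
risk, ICU-admitted patients = 17/122 = 0.13934
risk, ward-admitted patients = 6/136 = 0.04412
RR = 0.13934 / 0.04412 = 3.158

3.158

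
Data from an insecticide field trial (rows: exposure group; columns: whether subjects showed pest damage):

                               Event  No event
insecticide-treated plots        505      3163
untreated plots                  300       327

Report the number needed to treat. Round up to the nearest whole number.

risk, insecticide-treated plots = 505/3668 = 0.137677
risk, untreated plots = 300/627 = 0.478469
absolute risk difference = 0.340792
1 / 0.340792 = 2.934 → round up → 3

NNT: 3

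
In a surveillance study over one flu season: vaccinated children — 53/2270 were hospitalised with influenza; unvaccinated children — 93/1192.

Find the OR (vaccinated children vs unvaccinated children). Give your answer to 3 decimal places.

0.283

odds, vaccinated children = 53/2217 = 0.02391
odds, unvaccinated children = 93/1099 = 0.08462
OR = 0.02391 / 0.08462 = 0.283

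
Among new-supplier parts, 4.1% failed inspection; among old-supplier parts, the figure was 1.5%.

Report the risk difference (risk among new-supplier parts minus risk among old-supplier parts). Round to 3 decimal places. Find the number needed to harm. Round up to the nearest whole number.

risk difference = 0.04100 − 0.01500 = 0.026
absolute risk difference = 0.026000
1 / 0.026000 = 38.462 → round up → 39

RD = 0.026; NNH = 39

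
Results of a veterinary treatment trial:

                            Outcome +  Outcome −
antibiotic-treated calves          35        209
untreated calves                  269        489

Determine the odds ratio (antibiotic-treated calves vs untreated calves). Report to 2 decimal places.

OR = (35 × 489) / (209 × 269) = 17115/56221 ≈ 0.30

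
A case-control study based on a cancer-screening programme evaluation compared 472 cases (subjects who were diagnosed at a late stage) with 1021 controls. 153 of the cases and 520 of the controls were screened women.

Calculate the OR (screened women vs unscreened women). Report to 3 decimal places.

odds, screened women = 153/520 = 0.2942
odds, unscreened women = 319/501 = 0.6367
OR = 0.2942 / 0.6367 = 0.462

OR ≈ 0.462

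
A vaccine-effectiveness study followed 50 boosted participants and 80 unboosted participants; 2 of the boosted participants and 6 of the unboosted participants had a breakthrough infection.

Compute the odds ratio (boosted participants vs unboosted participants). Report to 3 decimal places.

OR = (2 × 74) / (48 × 6) = 148/288 ≈ 0.514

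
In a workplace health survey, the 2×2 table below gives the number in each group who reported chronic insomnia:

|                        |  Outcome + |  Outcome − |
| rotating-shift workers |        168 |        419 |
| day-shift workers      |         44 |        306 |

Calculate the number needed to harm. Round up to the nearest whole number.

risk, rotating-shift workers = 168/587 = 0.286201
risk, day-shift workers = 44/350 = 0.125714
absolute risk difference = 0.160487
1 / 0.160487 = 6.231 → round up → 7

NNH = 7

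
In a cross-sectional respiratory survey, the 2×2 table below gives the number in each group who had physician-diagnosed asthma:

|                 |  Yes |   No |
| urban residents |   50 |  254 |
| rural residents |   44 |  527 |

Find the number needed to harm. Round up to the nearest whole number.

risk, urban residents = 50/304 = 0.164474
risk, rural residents = 44/571 = 0.077058
absolute risk difference = 0.087416
1 / 0.087416 = 11.440 → round up → 12

NNH: 12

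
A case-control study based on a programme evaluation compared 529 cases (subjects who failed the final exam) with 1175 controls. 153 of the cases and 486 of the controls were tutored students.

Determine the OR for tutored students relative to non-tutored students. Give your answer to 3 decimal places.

OR = (153 × 689) / (486 × 376) = 105417/182736 ≈ 0.577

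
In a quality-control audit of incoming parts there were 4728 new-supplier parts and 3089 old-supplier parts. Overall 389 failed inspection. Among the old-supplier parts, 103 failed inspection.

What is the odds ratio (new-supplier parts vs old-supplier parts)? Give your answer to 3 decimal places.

new-supplier parts with the outcome: 389 − 103 = 286
new-supplier parts without the outcome: 4728 − 286 = 4442
old-supplier parts without the outcome: 3089 − 103 = 2986
odds, new-supplier parts = 286/4442 = 0.06439
odds, old-supplier parts = 103/2986 = 0.03449
OR = 0.06439 / 0.03449 = 1.867

1.867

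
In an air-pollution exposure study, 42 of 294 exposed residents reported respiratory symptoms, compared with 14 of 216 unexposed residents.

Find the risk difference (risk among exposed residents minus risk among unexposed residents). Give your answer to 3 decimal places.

risk, exposed residents = 42/294 = 0.1429
risk, unexposed residents = 14/216 = 0.0648
risk difference = 0.1429 − 0.0648 = 0.078

0.078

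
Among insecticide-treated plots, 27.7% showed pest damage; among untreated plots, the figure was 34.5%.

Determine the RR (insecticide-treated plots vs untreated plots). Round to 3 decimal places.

RR = 0.2770 / 0.3450 = 0.803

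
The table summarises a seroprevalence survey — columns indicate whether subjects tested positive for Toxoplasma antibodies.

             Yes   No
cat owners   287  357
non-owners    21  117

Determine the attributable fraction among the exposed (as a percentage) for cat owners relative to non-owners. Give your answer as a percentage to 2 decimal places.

risk, cat owners = 287/644 = 0.4457
risk, non-owners = 21/138 = 0.1522
AR% = (0.4457 − 0.1522) / 0.4457 = 0.6585 → 65.85%

65.85%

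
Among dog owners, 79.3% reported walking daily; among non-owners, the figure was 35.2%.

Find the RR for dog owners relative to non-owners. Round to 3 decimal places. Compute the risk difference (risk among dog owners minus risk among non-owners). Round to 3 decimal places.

RR = 0.7930 / 0.3520 = 2.253
risk difference = 0.7930 − 0.3520 = 0.441

RR = 2.253; RD = 0.441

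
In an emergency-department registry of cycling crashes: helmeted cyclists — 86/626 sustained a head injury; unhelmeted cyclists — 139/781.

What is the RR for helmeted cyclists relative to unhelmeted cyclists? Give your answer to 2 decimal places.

0.77

risk, helmeted cyclists = 86/626 = 0.1374
risk, unhelmeted cyclists = 139/781 = 0.1780
RR = 0.1374 / 0.1780 = 0.77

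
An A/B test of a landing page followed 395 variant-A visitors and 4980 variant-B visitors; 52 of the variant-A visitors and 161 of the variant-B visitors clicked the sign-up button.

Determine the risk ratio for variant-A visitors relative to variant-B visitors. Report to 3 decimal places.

risk, variant-A visitors = 52/395 = 0.13165
risk, variant-B visitors = 161/4980 = 0.03233
RR = 0.13165 / 0.03233 = 4.072

RR ≈ 4.072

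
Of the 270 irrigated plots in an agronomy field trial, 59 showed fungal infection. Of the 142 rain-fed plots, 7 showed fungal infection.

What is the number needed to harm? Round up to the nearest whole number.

risk, irrigated plots = 59/270 = 0.218519
risk, rain-fed plots = 7/142 = 0.049296
absolute risk difference = 0.169223
1 / 0.169223 = 5.909 → round up → 6

NNH: 6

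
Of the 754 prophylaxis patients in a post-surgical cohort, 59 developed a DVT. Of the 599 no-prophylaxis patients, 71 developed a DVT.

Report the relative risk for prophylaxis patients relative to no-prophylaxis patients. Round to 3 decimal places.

risk, prophylaxis patients = 59/754 = 0.0782
risk, no-prophylaxis patients = 71/599 = 0.1185
RR = 0.0782 / 0.1185 = 0.660

0.660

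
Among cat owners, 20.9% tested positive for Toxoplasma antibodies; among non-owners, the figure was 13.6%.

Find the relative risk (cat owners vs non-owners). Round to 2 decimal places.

RR = 0.2090 / 0.1360 = 1.54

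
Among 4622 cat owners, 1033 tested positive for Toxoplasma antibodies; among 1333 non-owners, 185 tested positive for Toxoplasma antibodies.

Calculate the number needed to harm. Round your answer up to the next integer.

NNH = 12

risk, cat owners = 1033/4622 = 0.223496
risk, non-owners = 185/1333 = 0.138785
absolute risk difference = 0.084712
1 / 0.084712 = 11.805 → round up → 12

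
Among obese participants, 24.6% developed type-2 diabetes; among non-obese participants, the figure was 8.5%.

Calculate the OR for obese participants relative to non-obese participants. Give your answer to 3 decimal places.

OR = 3.512

odds, obese participants = 0.2460/0.7540 = 0.3263
odds, non-obese participants = 0.0850/0.9150 = 0.0929
OR = 0.3263 / 0.0929 = 3.512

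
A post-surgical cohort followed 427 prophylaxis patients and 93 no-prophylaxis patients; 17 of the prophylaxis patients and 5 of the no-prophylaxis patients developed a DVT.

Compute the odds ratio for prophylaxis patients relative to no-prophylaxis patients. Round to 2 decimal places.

OR = (17 × 88) / (410 × 5) = 1496/2050 ≈ 0.73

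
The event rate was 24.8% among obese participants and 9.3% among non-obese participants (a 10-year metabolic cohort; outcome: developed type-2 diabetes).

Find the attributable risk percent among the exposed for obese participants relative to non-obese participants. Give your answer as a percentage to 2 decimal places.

AR% = (0.2480 − 0.0930) / 0.2480 = 0.6250 → 62.50%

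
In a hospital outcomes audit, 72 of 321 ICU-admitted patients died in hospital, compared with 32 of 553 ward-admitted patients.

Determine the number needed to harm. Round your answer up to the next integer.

risk, ICU-admitted patients = 72/321 = 0.224299
risk, ward-admitted patients = 32/553 = 0.057866
absolute risk difference = 0.166433
1 / 0.166433 = 6.008 → round up → 7

7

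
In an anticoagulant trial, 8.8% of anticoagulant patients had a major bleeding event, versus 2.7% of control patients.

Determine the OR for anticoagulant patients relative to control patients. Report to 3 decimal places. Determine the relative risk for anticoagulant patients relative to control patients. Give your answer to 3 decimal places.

OR = 3.477; RR = 3.259

odds, anticoagulant patients = 0.08800/0.91200 = 0.09649
odds, control patients = 0.02700/0.97300 = 0.02775
OR = 0.09649 / 0.02775 = 3.477
RR = 0.08800 / 0.02700 = 3.259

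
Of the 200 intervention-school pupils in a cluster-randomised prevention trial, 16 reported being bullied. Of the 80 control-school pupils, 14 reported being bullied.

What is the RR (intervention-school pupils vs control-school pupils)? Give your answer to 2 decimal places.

0.46

risk, intervention-school pupils = 16/200 = 0.0800
risk, control-school pupils = 14/80 = 0.1750
RR = 0.0800 / 0.1750 = 0.46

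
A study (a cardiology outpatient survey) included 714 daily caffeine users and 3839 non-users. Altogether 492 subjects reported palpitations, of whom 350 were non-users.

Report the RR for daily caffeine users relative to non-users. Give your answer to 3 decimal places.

daily caffeine users with the outcome: 492 − 350 = 142
daily caffeine users without the outcome: 714 − 142 = 572
non-users without the outcome: 3839 − 350 = 3489
risk, daily caffeine users = 142/714 = 0.1989
risk, non-users = 350/3839 = 0.0912
RR = 0.1989 / 0.0912 = 2.181

RR = 2.181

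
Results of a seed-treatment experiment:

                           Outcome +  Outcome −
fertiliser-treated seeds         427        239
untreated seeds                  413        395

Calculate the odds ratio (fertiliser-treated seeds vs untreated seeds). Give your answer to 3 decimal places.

1.709

odds, fertiliser-treated seeds = 427/239 = 1.7866
odds, untreated seeds = 413/395 = 1.0456
OR = 1.7866 / 1.0456 = 1.709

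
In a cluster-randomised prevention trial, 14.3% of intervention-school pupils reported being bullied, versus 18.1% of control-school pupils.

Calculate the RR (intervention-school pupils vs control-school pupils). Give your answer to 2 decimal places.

RR = 0.1430 / 0.1810 = 0.79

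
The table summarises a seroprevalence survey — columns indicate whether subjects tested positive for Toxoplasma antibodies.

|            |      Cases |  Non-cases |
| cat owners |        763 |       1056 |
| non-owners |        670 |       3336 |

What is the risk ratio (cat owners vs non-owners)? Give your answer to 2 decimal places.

2.51

risk, cat owners = 763/1819 = 0.4195
risk, non-owners = 670/4006 = 0.1672
RR = 0.4195 / 0.1672 = 2.51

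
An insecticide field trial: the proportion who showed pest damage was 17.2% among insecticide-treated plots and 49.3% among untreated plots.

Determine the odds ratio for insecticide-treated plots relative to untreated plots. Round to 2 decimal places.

OR: 0.21

odds, insecticide-treated plots = 0.1720/0.8280 = 0.2077
odds, untreated plots = 0.4930/0.5070 = 0.9724
OR = 0.2077 / 0.9724 = 0.21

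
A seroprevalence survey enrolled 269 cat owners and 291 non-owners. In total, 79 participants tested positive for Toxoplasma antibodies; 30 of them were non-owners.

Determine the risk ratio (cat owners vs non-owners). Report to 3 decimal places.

cat owners with the outcome: 79 − 30 = 49
cat owners without the outcome: 269 − 49 = 220
non-owners without the outcome: 291 − 30 = 261
risk, cat owners = 49/269 = 0.1822
risk, non-owners = 30/291 = 0.1031
RR = 0.1822 / 0.1031 = 1.767

1.767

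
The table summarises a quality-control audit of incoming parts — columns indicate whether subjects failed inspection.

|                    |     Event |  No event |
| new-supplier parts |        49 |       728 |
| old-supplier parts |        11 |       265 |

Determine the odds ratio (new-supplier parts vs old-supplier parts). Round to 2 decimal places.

OR = (49 × 265) / (728 × 11) = 12985/8008 ≈ 1.62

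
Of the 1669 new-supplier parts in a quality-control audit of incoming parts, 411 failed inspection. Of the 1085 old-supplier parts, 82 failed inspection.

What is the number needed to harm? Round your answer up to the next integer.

risk, new-supplier parts = 411/1669 = 0.246255
risk, old-supplier parts = 82/1085 = 0.075576
absolute risk difference = 0.170679
1 / 0.170679 = 5.859 → round up → 6

NNH ≈ 6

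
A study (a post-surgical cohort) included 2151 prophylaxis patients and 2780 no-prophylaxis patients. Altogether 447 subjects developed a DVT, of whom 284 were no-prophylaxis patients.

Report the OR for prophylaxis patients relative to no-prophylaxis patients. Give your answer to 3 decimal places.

prophylaxis patients with the outcome: 447 − 284 = 163
prophylaxis patients without the outcome: 2151 − 163 = 1988
no-prophylaxis patients without the outcome: 2780 − 284 = 2496
odds, prophylaxis patients = 163/1988 = 0.0820
odds, no-prophylaxis patients = 284/2496 = 0.1138
OR = 0.0820 / 0.1138 = 0.721

OR ≈ 0.721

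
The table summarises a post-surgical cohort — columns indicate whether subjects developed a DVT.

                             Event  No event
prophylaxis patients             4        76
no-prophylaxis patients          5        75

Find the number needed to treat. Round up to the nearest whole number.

risk, prophylaxis patients = 4/80 = 0.050000
risk, no-prophylaxis patients = 5/80 = 0.062500
absolute risk difference = 0.012500
1 / 0.012500 = 80.000 → round up → 80

80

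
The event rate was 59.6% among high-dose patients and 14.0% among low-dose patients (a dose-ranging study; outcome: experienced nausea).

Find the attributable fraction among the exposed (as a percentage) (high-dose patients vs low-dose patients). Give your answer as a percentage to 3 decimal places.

AR% = (0.5960 − 0.1400) / 0.5960 = 0.7651 → 76.510%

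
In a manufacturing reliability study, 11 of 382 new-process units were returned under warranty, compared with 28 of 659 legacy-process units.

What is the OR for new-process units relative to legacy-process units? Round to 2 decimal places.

OR = (11 × 631) / (371 × 28) = 6941/10388 ≈ 0.67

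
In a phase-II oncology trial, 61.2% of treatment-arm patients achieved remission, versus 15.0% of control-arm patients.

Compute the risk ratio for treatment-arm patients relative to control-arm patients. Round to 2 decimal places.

RR = 0.6120 / 0.1500 = 4.08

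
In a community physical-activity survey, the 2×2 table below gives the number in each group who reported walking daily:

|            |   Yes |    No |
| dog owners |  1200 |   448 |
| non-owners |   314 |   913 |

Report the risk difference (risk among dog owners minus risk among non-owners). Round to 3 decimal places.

risk, dog owners = 1200/1648 = 0.7282
risk, non-owners = 314/1227 = 0.2559
risk difference = 0.7282 − 0.2559 = 0.472

0.472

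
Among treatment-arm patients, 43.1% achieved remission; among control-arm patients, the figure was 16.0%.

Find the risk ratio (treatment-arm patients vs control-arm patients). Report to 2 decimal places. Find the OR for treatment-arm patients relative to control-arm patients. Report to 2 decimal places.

RR = 2.69; OR = 3.98

RR = 0.4310 / 0.1600 = 2.69
odds, treatment-arm patients = 0.4310/0.5690 = 0.7575
odds, control-arm patients = 0.1600/0.8400 = 0.1905
OR = 0.7575 / 0.1905 = 3.98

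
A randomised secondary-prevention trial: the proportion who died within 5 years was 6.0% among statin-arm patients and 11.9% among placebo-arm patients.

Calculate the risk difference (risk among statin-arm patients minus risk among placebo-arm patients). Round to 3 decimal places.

risk difference = 0.0600 − 0.1190 = -0.059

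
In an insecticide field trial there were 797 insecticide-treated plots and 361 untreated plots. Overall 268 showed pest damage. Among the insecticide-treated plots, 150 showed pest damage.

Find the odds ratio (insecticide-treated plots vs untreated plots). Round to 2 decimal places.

insecticide-treated plots without the outcome: 797 − 150 = 647
untreated plots with the outcome: 268 − 150 = 118
untreated plots without the outcome: 361 − 118 = 243
odds, insecticide-treated plots = 150/647 = 0.2318
odds, untreated plots = 118/243 = 0.4856
OR = 0.2318 / 0.4856 = 0.48

OR ≈ 0.48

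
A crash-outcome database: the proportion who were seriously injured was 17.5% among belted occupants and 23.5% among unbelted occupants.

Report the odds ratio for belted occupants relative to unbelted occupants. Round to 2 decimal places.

odds, belted occupants = 0.1750/0.8250 = 0.2121
odds, unbelted occupants = 0.2350/0.7650 = 0.3072
OR = 0.2121 / 0.3072 = 0.69

0.69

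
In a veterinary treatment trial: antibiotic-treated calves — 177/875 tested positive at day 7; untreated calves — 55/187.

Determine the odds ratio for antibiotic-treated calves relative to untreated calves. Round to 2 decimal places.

OR = (177 × 132) / (698 × 55) = 23364/38390 ≈ 0.61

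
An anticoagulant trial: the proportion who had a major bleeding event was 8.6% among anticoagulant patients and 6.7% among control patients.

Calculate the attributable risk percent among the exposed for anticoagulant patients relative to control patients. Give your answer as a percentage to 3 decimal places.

AR% = (0.0860 − 0.0670) / 0.0860 = 0.2209 → 22.093%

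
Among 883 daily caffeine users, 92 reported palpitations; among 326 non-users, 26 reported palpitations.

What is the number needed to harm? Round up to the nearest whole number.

risk, daily caffeine users = 92/883 = 0.104190
risk, non-users = 26/326 = 0.079755
absolute risk difference = 0.024436
1 / 0.024436 = 40.923 → round up → 41

41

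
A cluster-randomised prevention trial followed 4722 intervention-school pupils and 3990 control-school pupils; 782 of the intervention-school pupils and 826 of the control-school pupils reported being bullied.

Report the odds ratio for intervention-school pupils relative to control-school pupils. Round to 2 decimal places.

OR = (782 × 3164) / (3940 × 826) = 2474248/3254440 ≈ 0.76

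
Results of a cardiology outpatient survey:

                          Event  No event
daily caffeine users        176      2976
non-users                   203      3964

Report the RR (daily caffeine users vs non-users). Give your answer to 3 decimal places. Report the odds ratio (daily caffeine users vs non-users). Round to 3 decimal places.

risk, daily caffeine users = 176/3152 = 0.05584
risk, non-users = 203/4167 = 0.04872
RR = 0.05584 / 0.04872 = 1.146
odds, daily caffeine users = 176/2976 = 0.05914
odds, non-users = 203/3964 = 0.05121
OR = 0.05914 / 0.05121 = 1.155

RR = 1.146; OR = 1.155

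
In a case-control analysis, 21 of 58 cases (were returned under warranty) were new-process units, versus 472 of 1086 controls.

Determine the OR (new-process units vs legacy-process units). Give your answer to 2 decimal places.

odds, new-process units = 21/472 = 0.04449
odds, legacy-process units = 37/614 = 0.06026
OR = 0.04449 / 0.06026 = 0.74

0.74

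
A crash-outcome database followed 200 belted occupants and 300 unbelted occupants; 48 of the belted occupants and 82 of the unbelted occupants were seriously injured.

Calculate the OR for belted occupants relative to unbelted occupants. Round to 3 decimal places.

odds, belted occupants = 48/152 = 0.3158
odds, unbelted occupants = 82/218 = 0.3761
OR = 0.3158 / 0.3761 = 0.840

0.840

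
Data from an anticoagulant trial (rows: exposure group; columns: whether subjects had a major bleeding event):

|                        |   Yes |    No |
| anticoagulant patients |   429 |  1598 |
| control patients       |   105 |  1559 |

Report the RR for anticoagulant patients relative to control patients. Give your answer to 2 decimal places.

3.35

risk, anticoagulant patients = 429/2027 = 0.2116
risk, control patients = 105/1664 = 0.0631
RR = 0.2116 / 0.0631 = 3.35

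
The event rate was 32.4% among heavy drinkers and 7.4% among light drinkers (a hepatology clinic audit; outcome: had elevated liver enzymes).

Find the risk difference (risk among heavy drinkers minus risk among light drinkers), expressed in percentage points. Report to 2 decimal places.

RD: 25.00

risk difference = 0.3240 − 0.0740 = 0.2500 → 25.00 percentage points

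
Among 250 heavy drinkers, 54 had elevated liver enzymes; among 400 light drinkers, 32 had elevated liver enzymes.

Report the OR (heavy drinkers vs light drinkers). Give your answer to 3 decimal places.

OR = (54 × 368) / (196 × 32) = 19872/6272 ≈ 3.168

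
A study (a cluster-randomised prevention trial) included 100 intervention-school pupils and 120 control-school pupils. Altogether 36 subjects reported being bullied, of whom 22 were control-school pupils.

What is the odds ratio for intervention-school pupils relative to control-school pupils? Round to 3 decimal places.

intervention-school pupils with the outcome: 36 − 22 = 14
intervention-school pupils without the outcome: 100 − 14 = 86
control-school pupils without the outcome: 120 − 22 = 98
odds, intervention-school pupils = 14/86 = 0.1628
odds, control-school pupils = 22/98 = 0.2245
OR = 0.1628 / 0.2245 = 0.725

0.725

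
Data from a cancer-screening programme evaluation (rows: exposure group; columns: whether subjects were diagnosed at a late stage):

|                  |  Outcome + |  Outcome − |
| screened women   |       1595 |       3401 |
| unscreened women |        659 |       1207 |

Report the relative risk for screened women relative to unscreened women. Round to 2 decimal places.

0.90

risk, screened women = 1595/4996 = 0.3193
risk, unscreened women = 659/1866 = 0.3532
RR = 0.3193 / 0.3532 = 0.90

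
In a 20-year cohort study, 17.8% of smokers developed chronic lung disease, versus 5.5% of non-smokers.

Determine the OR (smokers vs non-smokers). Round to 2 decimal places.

OR: 3.72

odds, smokers = 0.1780/0.8220 = 0.2165
odds, non-smokers = 0.0550/0.9450 = 0.0582
OR = 0.2165 / 0.0582 = 3.72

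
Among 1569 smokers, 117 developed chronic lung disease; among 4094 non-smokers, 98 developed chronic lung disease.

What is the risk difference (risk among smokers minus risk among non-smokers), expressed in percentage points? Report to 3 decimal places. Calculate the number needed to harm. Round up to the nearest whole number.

RD = 5.063; NNH = 20

risk, smokers = 117/1569 = 0.07457
risk, non-smokers = 98/4094 = 0.02394
risk difference = 0.07457 − 0.02394 = 0.05063 → 5.063 percentage points
absolute risk difference = 0.050632
1 / 0.050632 = 19.750 → round up → 20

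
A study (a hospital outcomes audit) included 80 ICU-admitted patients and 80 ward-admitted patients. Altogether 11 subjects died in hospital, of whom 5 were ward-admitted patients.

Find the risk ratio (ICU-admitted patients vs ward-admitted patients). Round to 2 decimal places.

RR ≈ 1.20

ICU-admitted patients with the outcome: 11 − 5 = 6
ICU-admitted patients without the outcome: 80 − 6 = 74
ward-admitted patients without the outcome: 80 − 5 = 75
risk, ICU-admitted patients = 6/80 = 0.0750
risk, ward-admitted patients = 5/80 = 0.0625
RR = 0.0750 / 0.0625 = 1.20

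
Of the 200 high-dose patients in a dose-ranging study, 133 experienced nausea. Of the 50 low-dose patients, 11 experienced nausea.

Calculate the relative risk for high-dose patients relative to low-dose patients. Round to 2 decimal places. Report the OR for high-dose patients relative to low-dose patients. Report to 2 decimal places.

RR = 3.02; OR = 7.04

risk, high-dose patients = 133/200 = 0.6650
risk, low-dose patients = 11/50 = 0.2200
RR = 0.6650 / 0.2200 = 3.02
OR = (133 × 39) / (67 × 11) = 5187/737 ≈ 7.04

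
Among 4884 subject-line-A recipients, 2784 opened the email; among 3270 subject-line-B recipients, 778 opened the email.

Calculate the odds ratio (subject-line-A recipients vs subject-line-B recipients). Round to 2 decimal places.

odds, subject-line-A recipients = 2784/2100 = 1.3257
odds, subject-line-B recipients = 778/2492 = 0.3122
OR = 1.3257 / 0.3122 = 4.25

OR ≈ 4.25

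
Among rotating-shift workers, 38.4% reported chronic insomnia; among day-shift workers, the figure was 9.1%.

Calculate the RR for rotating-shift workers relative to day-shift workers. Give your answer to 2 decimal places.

RR = 0.3840 / 0.0910 = 4.22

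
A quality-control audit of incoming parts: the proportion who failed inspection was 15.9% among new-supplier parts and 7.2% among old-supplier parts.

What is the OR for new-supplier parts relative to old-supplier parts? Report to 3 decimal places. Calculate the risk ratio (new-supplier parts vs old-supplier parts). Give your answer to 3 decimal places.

OR = 2.437; RR = 2.208

odds, new-supplier parts = 0.1590/0.8410 = 0.1891
odds, old-supplier parts = 0.0720/0.9280 = 0.0776
OR = 0.1891 / 0.0776 = 2.437
RR = 0.1590 / 0.0720 = 2.208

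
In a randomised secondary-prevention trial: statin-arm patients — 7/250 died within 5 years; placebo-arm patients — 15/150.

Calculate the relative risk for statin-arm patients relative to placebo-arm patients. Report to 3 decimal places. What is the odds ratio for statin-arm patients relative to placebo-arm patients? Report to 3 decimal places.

risk, statin-arm patients = 7/250 = 0.02800
risk, placebo-arm patients = 15/150 = 0.10000
RR = 0.02800 / 0.10000 = 0.280
OR = (7 × 135) / (243 × 15) = 945/3645 ≈ 0.259

RR = 0.280; OR = 0.259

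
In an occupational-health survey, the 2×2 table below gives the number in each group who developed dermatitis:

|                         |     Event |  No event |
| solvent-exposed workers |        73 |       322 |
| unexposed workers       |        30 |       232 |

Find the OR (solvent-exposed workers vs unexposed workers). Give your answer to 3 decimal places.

odds, solvent-exposed workers = 73/322 = 0.2267
odds, unexposed workers = 30/232 = 0.1293
OR = 0.2267 / 0.1293 = 1.753

OR = 1.753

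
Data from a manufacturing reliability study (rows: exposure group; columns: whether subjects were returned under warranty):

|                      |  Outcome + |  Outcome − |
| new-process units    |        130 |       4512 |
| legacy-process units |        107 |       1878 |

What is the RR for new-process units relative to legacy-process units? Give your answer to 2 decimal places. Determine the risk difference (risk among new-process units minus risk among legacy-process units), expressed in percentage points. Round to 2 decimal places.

risk, new-process units = 130/4642 = 0.02801
risk, legacy-process units = 107/1985 = 0.05390
RR = 0.02801 / 0.05390 = 0.52
risk difference = 0.02801 − 0.05390 = -0.02590 → -2.59 percentage points

RR = 0.52; RD = -2.59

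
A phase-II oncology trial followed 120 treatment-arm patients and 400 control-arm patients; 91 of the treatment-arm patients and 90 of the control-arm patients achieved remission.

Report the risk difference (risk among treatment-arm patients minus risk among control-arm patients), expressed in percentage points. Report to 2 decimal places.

risk, treatment-arm patients = 91/120 = 0.7583
risk, control-arm patients = 90/400 = 0.2250
risk difference = 0.7583 − 0.2250 = 0.5333 → 53.33 percentage points

RD: 53.33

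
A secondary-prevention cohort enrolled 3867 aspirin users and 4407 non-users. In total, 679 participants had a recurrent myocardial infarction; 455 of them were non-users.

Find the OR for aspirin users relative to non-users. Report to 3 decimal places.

aspirin users with the outcome: 679 − 455 = 224
aspirin users without the outcome: 3867 − 224 = 3643
non-users without the outcome: 4407 − 455 = 3952
OR = (224 × 3952) / (3643 × 455) = 885248/1657565 ≈ 0.534

OR: 0.534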